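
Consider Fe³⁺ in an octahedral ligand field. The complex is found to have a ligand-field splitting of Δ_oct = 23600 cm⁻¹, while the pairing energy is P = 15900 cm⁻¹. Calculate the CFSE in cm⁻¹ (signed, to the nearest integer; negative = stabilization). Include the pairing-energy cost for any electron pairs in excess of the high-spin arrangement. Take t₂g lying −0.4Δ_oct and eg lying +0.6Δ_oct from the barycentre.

Fe³⁺: group 8, so d-count = 8 − 3 = 5.
Δ_oct > P, so pairing is preferred: the ground state is low-spin.
Configuration: t₂g⁵ eg⁰.
Orbital CFSE = -2.0Δ_oct = -2.0 × 23600 = -47200 cm⁻¹.
Excess pairs vs high-spin: 2 − 0 = 2; pairing cost = +31800 cm⁻¹.
Net CFSE = -47200 + 31800 = -15400 cm⁻¹.

-15400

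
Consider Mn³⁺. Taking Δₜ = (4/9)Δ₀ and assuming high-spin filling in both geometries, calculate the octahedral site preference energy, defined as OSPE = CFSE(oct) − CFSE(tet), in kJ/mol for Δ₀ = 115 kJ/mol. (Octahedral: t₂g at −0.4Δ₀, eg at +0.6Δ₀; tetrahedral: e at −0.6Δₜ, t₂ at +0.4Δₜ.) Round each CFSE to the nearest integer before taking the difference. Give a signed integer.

-49

Mn sits in group 7; removing 3 electrons leaves Mn³⁺ with 7 − 3 = 4 d electrons.
Octahedral (high-spin): t2g^3 e_g^1, CFSE = 3(−0.4) + 1(+0.6) = -0.6Δ₀ = -0.6 × 115 = -69 kJ/mol.
Tetrahedral e^2 t2^2 gives -0.4Δₜ = -0.4 × (4/9) × 115 = -20 kJ/mol.
Subtracting, OSPE = -69 − (-20) = -49 kJ/mol.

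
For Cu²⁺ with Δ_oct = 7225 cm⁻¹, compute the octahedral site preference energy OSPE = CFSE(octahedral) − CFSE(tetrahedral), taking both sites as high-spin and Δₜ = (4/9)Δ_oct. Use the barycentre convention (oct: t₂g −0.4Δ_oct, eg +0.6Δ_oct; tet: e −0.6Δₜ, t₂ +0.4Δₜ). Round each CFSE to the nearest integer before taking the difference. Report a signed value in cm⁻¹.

Cu²⁺: group 11, so d-count = 11 − 2 = 9.
Octahedral (high-spin): t₂g⁶ eg³, CFSE = 6(−0.4) + 3(+0.6) = -0.6Δ_oct = -0.6 × 7225 = -4335 cm⁻¹.
In a tetrahedral site the filling is e⁴ t₂⁵: CFSE(tet) = -0.4Δₜ = -0.4 × (4/9)(7225) = -1284 cm⁻¹.
OSPE = -4335 − (-1284) = -3051 cm⁻¹.

-3051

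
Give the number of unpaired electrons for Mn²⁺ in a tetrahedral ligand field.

Group 7 minus oxidation state +2 gives a d⁵ configuration for Mn²⁺.
With tetrahedral geometry the complex is necessarily high-spin.
Configuration: e^2 t2^3, giving 5 unpaired electrons.

5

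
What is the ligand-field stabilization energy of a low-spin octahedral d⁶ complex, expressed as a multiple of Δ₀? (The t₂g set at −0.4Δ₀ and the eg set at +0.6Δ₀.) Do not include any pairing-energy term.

-2.4 Δ₀

Configuration: t₂g⁶ eg⁰.
CFSE = 6(-0.4Δ₀) + 0(0.6Δ₀) = -2.4Δ₀ + 0.0Δ₀ = -2.4Δ₀.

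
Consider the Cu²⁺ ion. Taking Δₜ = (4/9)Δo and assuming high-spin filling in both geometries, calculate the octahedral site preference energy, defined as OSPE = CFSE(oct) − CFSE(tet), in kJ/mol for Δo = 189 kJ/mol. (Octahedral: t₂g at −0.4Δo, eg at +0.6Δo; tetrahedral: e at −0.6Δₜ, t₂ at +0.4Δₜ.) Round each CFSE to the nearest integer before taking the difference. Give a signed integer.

-79

Cu²⁺: group 11, so d-count = 11 − 2 = 9.
In an octahedral site d⁹ (HS) is t2g^6 e_g^3, giving CFSE(oct) = -0.6Δo = -113 kJ/mol.
Tetrahedral: e^4 t2^5, CFSE = 4(−0.6) + 5(+0.4) = -0.4Δₜ = -0.4 × (4/9) × 189 = -34 kJ/mol.
OSPE = -113 − (-34) = -79 kJ/mol.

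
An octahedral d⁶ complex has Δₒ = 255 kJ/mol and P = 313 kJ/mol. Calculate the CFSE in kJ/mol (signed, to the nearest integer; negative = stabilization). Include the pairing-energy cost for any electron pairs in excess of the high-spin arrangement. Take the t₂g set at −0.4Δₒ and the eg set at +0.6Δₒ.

With Δₒ < P the complex is high-spin.
Filling d⁶ accordingly: t₂g⁴ eg².
Orbital CFSE = -0.4Δₒ = -0.4 × 255 = -102 kJ/mol.
High-spin has no excess pairs, so no pairing correction applies.

-102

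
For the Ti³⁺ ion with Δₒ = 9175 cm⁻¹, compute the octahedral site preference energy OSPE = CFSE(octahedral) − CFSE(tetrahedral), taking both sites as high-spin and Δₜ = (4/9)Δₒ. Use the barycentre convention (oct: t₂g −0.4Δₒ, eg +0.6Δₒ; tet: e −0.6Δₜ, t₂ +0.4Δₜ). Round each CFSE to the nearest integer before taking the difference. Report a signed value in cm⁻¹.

Ti is in group 4, so Ti³⁺ is d¹ (4 − 3 = 1).
Octahedral (high-spin): t2g^1 e_g^0, CFSE = 1(−0.4) + 0(+0.6) = -0.4Δₒ = -0.4 × 9175 = -3670 cm⁻¹.
Tetrahedral: e^1 t2^0, CFSE = 1(−0.6) + 0(+0.4) = -0.6Δₜ = -0.6 × (4/9) × 9175 = -2447 cm⁻¹.
Subtracting, OSPE = -3670 − (-2447) = -1223 cm⁻¹.

-1223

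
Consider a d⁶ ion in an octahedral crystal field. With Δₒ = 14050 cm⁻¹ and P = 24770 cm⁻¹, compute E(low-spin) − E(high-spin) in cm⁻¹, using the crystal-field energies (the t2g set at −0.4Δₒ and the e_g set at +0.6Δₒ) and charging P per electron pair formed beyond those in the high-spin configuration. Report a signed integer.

21440

In the high-spin limit (t2g^4 e_g^2) the orbital term is -0.4Δₒ = -5620 cm⁻¹, with no excess pairing.
Low-spin: t2g^6 e_g^0, orbital CFSE = -2.4Δₒ = -33720 cm⁻¹; plus 2 excess pairs × P = +49540 cm⁻¹; total 15820 cm⁻¹.
The difference is 15820 − (-5620) = 21440 cm⁻¹, so high-spin lies lower.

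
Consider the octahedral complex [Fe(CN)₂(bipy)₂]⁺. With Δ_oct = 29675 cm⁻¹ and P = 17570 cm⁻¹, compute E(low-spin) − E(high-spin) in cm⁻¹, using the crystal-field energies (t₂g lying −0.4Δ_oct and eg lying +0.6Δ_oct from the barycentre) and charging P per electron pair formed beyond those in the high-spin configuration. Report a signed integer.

-24210

Ligand charges: 2×(-1) from CN⁻ and 2×(+0) from bipy sum to -2; with overall charge +1, Fe is +3.
Fe sits in group 8; removing 3 electrons leaves Fe³⁺ with 8 − 3 = 5 d electrons.
High-spin d⁵ fills as t₂g³ eg² with CFSE 3(−0.4) + 2(+0.6) = 0.0Δ_oct = 0 cm⁻¹.
For low-spin the configuration is t₂g⁵ eg⁰: orbital energy -2.0 × 29675 = -59350 cm⁻¹, and 2 additional pairs relative to high-spin add 35140 cm⁻¹, giving -24210 cm⁻¹.
E(LS) − E(HS) = -24210 − (0) = -24210 cm⁻¹.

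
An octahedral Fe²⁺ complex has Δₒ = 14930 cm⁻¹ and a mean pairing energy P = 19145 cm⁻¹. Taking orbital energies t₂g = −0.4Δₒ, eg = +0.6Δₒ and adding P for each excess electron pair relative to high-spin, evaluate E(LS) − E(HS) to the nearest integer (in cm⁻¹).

Fe sits in group 8; removing 2 electrons leaves Fe²⁺ with 8 − 2 = 6 d electrons.
In the high-spin limit (t₂g⁴ eg²) the orbital term is -0.4Δₒ = -5972 cm⁻¹, with no excess pairing.
Low-spin t₂g⁶ eg⁰ gives -2.4Δₒ = -35832 cm⁻¹, but forming 2 extra pairs costs 2P = 38290 cm⁻¹, so E(LS) = -35832 + 38290 = 2458 cm⁻¹.
The difference is 2458 − (-5972) = 8430 cm⁻¹, so high-spin lies lower.

8430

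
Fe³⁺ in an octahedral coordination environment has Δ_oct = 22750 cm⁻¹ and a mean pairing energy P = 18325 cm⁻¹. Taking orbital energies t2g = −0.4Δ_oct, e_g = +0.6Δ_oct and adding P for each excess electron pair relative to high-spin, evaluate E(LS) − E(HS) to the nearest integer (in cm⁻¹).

Group 8 minus oxidation state +3 gives a d⁵ configuration for Fe³⁺.
In the high-spin limit (t2g^3 e_g^2) the orbital term is 0.0Δ_oct = 0 cm⁻¹, with no excess pairing.
Low-spin: t2g^5 e_g^0, orbital CFSE = -2.0Δ_oct = -45500 cm⁻¹; plus 2 excess pairs × P = +36650 cm⁻¹; total -8850 cm⁻¹.
E(LS) − E(HS) = -8850 − (0) = -8850 cm⁻¹.

-8850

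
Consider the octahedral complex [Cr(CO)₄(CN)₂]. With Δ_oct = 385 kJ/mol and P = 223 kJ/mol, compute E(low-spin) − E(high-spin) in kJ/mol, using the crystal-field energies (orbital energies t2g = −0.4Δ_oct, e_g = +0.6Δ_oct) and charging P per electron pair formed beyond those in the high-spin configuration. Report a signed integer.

-162

Ligand charges: 4×(+0) from CO and 2×(-1) from CN⁻ sum to -2; with overall charge +0, Cr is +2.
Cr²⁺: group 6, so d-count = 6 − 2 = 4.
High-spin d⁴ fills as t2g^3 e_g^1 with CFSE 3(−0.4) + 1(+0.6) = -0.6Δ_oct = -231 kJ/mol.
Low-spin: t2g^4 e_g^0, orbital CFSE = -1.6Δ_oct = -616 kJ/mol; plus 1 excess pair × P = +223 kJ/mol; total -393 kJ/mol.
Thus E(LS) − E(HS) = -162 kJ/mol.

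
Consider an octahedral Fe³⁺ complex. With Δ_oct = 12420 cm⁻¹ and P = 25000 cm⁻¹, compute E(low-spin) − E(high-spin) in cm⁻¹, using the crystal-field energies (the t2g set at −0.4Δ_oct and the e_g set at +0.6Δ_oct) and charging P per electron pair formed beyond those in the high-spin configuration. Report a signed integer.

25160

Fe³⁺: group 8, so d-count = 8 − 3 = 5.
High-spin d⁵ fills as t2g^3 e_g^2 with CFSE 3(−0.4) + 2(+0.6) = 0.0Δ_oct = 0 cm⁻¹.
For low-spin the configuration is t2g^5 e_g^0: orbital energy -2.0 × 12420 = -24840 cm⁻¹, and 2 additional pairs relative to high-spin add 50000 cm⁻¹, giving 25160 cm⁻¹.
The difference is 25160 − (0) = 25160 cm⁻¹, so high-spin lies lower.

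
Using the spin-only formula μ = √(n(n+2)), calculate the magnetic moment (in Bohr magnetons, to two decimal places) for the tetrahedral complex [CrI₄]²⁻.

Each I⁻ contributes -1; 4 × (-1) = -4. With overall charge -2, Cr is in the +2 oxidation state.
Cr sits in group 6; removing 2 electrons leaves Cr²⁺ with 6 − 2 = 4 d electrons.
Tetrahedral fields are weak (Δₜ ≈ 4/9 Δₒ), so electrons fill high-spin.
Configuration: e^2 t2^2 → 4 unpaired electrons.
μ(spin-only) = √[4(4+2)] = √24 ≈ 4.90 Bohr magnetons.

4.90 Bohr magnetons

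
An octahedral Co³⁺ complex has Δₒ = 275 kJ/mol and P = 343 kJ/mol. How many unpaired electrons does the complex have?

Co sits in group 9; removing 3 electrons leaves Co³⁺ with 9 − 3 = 6 d electrons.
Since Δₒ = 275 kJ/mol < P = 343 kJ/mol, the complex adopts the high-spin configuration.
That gives t₂g⁴ eg².
Unpaired electrons: 4.

4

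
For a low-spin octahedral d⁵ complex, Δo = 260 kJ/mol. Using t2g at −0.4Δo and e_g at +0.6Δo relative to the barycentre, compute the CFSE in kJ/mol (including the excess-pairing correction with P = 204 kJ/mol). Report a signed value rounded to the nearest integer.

-112

The d⁵ electrons fill as t2g^5 e_g^0.
CFSE(orbital) = 5×(-0.4Δo) + 0×(0.6Δo) = -2.0Δo; with Δo = 260 kJ/mol that is -520 kJ/mol.
Relative to high-spin t2g^3 e_g^2 (0 paired), the low-spin configuration has 2 additional pairs, contributing +2 × 204 = +408 kJ/mol.
Overall CFSE = -520 + 408 = -112 kJ/mol.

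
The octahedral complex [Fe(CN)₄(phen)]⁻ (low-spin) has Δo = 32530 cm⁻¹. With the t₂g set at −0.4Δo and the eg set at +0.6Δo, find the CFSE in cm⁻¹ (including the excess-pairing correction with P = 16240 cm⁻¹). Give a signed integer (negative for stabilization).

-32580

Ligand charges: 4×(-1) from CN⁻ and 1×(+0) from phen sum to -4; with overall charge -1, Fe is +3.
Group 8 minus oxidation state +3 gives a d⁵ configuration for Fe³⁺.
Configuration: t₂g⁵ eg⁰.
The orbital stabilization is -2.0Δo = -2.0 × 32530 = -65060 cm⁻¹.
Pairing penalty: 2 pairs vs 0 in the high-spin reference → 2 extra × P = 32480 cm⁻¹.
Net CFSE = -65060 + 32480 = -32580 cm⁻¹.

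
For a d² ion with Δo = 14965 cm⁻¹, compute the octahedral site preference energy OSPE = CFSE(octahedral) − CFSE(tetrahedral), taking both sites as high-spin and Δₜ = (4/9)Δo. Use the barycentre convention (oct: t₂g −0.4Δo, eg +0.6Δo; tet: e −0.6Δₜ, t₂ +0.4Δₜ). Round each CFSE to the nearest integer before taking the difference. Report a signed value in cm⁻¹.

-3991

In an octahedral site d² (HS) is t₂g² eg⁰, giving CFSE(oct) = -0.8Δo = -11972 cm⁻¹.
Tetrahedral: e² t₂⁰, CFSE = 2(−0.6) + 0(+0.4) = -1.2Δₜ = -1.2 × (4/9) × 14965 = -7981 cm⁻¹.
OSPE = CFSE(oct) − CFSE(tet) = -11972 − (-7981) = -3991 cm⁻¹.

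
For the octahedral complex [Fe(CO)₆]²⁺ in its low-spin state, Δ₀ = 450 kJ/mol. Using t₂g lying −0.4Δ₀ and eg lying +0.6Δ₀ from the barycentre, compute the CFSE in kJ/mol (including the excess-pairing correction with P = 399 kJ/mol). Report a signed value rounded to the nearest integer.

-282

CO is neutral, so the +2 overall charge sits on Fe: oxidation state +2.
Fe sits in group 8; removing 2 electrons leaves Fe²⁺ with 8 − 2 = 6 d electrons.
Electron filling gives t₂g⁶ eg⁰.
CFSE(orbital) = 6×(-0.4Δ₀) + 0×(0.6Δ₀) = -2.4Δ₀; with Δ₀ = 450 kJ/mol that is -1080 kJ/mol.
High-spin d⁶ would be t₂g⁴ eg² with 1 pair; low-spin has 3, so 2 excess pairs cost +2P = +798 kJ/mol.
Overall CFSE = -1080 + 798 = -282 kJ/mol.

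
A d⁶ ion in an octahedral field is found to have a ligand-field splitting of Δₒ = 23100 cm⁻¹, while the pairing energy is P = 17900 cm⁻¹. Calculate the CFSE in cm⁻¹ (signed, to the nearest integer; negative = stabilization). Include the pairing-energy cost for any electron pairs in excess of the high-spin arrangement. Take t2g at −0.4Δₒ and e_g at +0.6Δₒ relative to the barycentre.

Δₒ > P, so pairing is preferred: the ground state is low-spin.
Configuration: t2g^6 e_g^0.
Orbital CFSE = -2.4Δₒ = -2.4 × 23100 = -55440 cm⁻¹.
Excess pairs vs high-spin: 3 − 1 = 2; pairing cost = +35800 cm⁻¹.
Net CFSE = -55440 + 35800 = -19640 cm⁻¹.

-19640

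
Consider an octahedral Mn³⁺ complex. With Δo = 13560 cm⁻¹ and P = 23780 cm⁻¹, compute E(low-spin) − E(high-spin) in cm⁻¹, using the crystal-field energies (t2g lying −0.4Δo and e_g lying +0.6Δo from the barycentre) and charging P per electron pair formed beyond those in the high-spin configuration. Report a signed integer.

Mn³⁺: group 7, so d-count = 7 − 3 = 4.
High-spin: t2g^3 e_g^1, CFSE = -0.6Δo = -8136 cm⁻¹.
For low-spin the configuration is t2g^4 e_g^0: orbital energy -1.6 × 13560 = -21696 cm⁻¹, and 1 additional pair relative to high-spin adds 23780 cm⁻¹, giving 2084 cm⁻¹.
Thus E(LS) − E(HS) = 10220 cm⁻¹.

10220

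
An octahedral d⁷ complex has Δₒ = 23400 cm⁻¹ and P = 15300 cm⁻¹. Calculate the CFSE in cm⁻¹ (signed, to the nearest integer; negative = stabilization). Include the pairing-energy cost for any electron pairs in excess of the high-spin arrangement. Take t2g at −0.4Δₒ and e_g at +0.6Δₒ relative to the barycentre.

-26820

Since Δₒ = 23400 cm⁻¹ > P = 15300 cm⁻¹, the complex adopts the low-spin configuration.
Filling d⁷ accordingly: t2g^6 e_g^1.
Orbital CFSE = -1.8Δₒ = -1.8 × 23400 = -42120 cm⁻¹.
Excess pairs vs high-spin: 3 − 2 = 1; pairing cost = +15300 cm⁻¹.
Net CFSE = -42120 + 15300 = -26820 cm⁻¹.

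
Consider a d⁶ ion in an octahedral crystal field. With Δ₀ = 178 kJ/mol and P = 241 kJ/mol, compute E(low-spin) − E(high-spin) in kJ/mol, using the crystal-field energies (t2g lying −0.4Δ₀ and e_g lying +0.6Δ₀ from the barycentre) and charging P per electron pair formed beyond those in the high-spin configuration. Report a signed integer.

126

High-spin d⁶ fills as t2g^4 e_g^2 with CFSE 4(−0.4) + 2(+0.6) = -0.4Δ₀ = -71 kJ/mol.
Low-spin t2g^6 e_g^0 gives -2.4Δ₀ = -427 kJ/mol, but forming 2 extra pairs costs 2P = 482 kJ/mol, so E(LS) = -427 + 482 = 55 kJ/mol.
The difference is 55 − (-71) = 126 kJ/mol, so high-spin lies lower.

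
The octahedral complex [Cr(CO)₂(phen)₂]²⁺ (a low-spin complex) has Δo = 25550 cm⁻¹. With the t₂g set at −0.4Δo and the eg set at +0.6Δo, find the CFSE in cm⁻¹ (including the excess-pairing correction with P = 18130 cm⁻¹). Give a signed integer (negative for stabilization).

-22750

Ligand charges: 2×(+0) from CO and 2×(+0) from phen sum to +0; with overall charge +2, Cr is +2.
Group 6 minus oxidation state +2 gives a d⁴ configuration for Cr²⁺.
The d⁴ electrons fill as t₂g⁴ eg⁰.
CFSE(orbital) = 4×(-0.4Δo) + 0×(0.6Δo) = -1.6Δo; with Δo = 25550 cm⁻¹ that is -40880 cm⁻¹.
Relative to high-spin t₂g³ eg¹ (0 paired), the low-spin configuration has 1 additional pair, contributing +1 × 18130 = +18130 cm⁻¹.
Combining: -40880 + 18130 = -22750 cm⁻¹.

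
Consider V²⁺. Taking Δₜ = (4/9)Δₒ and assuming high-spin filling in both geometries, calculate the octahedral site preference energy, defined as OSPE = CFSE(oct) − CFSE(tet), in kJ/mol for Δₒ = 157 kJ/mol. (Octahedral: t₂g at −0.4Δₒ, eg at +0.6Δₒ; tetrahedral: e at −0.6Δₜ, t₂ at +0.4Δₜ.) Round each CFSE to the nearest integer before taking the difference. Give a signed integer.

Group 5 minus oxidation state +2 gives a d³ configuration for V²⁺.
Octahedral (high-spin): t2g^3 e_g^0, CFSE = 3(−0.4) + 0(+0.6) = -1.2Δₒ = -1.2 × 157 = -188 kJ/mol.
Tetrahedral: e^2 t2^1, CFSE = 2(−0.6) + 1(+0.4) = -0.8Δₜ = -0.8 × (4/9) × 157 = -56 kJ/mol.
Subtracting, OSPE = -188 − (-56) = -132 kJ/mol.

-132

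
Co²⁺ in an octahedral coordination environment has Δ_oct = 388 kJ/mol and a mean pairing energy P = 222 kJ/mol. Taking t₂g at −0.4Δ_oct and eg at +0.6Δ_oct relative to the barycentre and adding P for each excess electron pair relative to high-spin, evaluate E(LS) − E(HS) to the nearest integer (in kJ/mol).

Co sits in group 9; removing 2 electrons leaves Co²⁺ with 9 − 2 = 7 d electrons.
High-spin d⁷ fills as t₂g⁵ eg² with CFSE 5(−0.4) + 2(+0.6) = -0.8Δ_oct = -310 kJ/mol.
Low-spin: t₂g⁶ eg¹, orbital CFSE = -1.8Δ_oct = -698 kJ/mol; plus 1 excess pair × P = +222 kJ/mol; total -476 kJ/mol.
E(LS) − E(HS) = -476 − (-310) = -166 kJ/mol.

-166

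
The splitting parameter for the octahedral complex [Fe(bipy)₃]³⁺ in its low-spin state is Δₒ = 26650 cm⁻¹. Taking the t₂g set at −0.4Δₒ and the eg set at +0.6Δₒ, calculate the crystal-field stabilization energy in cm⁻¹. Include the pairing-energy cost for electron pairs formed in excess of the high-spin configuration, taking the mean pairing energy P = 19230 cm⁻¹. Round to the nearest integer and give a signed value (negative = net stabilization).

bipy is neutral, so the +3 overall charge sits on Fe: oxidation state +3.
Group 8 minus oxidation state +3 gives a d⁵ configuration for Fe³⁺.
The d⁵ electrons fill as t₂g⁵ eg⁰.
Orbital CFSE = 5(-0.4) + 0(0.6) = -2.0Δₒ = -2.0 × 26650 = -53300 cm⁻¹.
High-spin d⁵ would be t₂g³ eg² with 0 pairs; low-spin has 2, so 2 excess pairs cost +2P = +38460 cm⁻¹.
Net CFSE = -53300 + 38460 = -14840 cm⁻¹.

-14840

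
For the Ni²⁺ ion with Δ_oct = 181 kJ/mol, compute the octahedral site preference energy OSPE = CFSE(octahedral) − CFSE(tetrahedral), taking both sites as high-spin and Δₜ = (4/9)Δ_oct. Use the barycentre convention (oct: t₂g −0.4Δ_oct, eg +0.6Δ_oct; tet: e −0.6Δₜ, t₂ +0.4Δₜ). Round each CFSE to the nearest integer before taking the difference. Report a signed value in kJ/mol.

Ni is in group 10, so Ni²⁺ is d⁸ (10 − 2 = 8).
Octahedral (high-spin): t₂g⁶ eg², CFSE = 6(−0.4) + 2(+0.6) = -1.2Δ_oct = -1.2 × 181 = -217 kJ/mol.
In a tetrahedral site the filling is e⁴ t₂⁴: CFSE(tet) = -0.8Δₜ = -0.8 × (4/9)(181) = -64 kJ/mol.
Subtracting, OSPE = -217 − (-64) = -153 kJ/mol.

-153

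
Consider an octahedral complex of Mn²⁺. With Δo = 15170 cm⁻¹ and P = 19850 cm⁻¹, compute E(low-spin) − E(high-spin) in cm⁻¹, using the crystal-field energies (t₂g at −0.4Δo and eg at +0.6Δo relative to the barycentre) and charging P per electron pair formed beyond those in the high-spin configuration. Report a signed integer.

9360

Group 7 minus oxidation state +2 gives a d⁵ configuration for Mn²⁺.
In the high-spin limit (t₂g³ eg²) the orbital term is 0.0Δo = 0 cm⁻¹, with no excess pairing.
Low-spin: t₂g⁵ eg⁰, orbital CFSE = -2.0Δo = -30340 cm⁻¹; plus 2 excess pairs × P = +39700 cm⁻¹; total 9360 cm⁻¹.
E(LS) − E(HS) = 9360 − (0) = 9360 cm⁻¹.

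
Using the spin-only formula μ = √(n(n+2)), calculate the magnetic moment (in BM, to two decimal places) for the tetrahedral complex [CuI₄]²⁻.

1.73 BM

Each I⁻ contributes -1; 4 × (-1) = -4. With overall charge -2, Cu is in the +2 oxidation state.
Cu sits in group 11; removing 2 electrons leaves Cu²⁺ with 11 − 2 = 9 d electrons.
With tetrahedral geometry the complex is necessarily high-spin.
Configuration: e⁴ t₂⁵ → 1 unpaired electron.
μ(spin-only) = √[1(1+2)] = √3 ≈ 1.73 BM.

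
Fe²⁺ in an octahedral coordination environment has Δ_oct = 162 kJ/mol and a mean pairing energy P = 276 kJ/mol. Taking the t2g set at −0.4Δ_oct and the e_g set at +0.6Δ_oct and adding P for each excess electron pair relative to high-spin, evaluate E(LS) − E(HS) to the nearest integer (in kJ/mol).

228

Group 8 minus oxidation state +2 gives a d⁶ configuration for Fe²⁺.
High-spin: t2g^4 e_g^2, CFSE = -0.4Δ_oct = -65 kJ/mol.
For low-spin the configuration is t2g^6 e_g^0: orbital energy -2.4 × 162 = -389 kJ/mol, and 2 additional pairs relative to high-spin add 552 kJ/mol, giving 163 kJ/mol.
E(LS) − E(HS) = 163 − (-65) = 228 kJ/mol.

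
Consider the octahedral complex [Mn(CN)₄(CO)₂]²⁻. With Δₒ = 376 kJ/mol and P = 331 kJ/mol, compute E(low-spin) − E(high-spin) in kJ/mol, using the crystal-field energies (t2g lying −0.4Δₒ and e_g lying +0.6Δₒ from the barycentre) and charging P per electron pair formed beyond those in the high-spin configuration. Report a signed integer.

Ligand charges: 4×(-1) from CN⁻ and 2×(+0) from CO sum to -4; with overall charge -2, Mn is +2.
Mn is in group 7, so Mn²⁺ is d⁵ (7 − 2 = 5).
High-spin: t2g^3 e_g^2, CFSE = 0.0Δₒ = 0 kJ/mol.
Low-spin t2g^5 e_g^0 gives -2.0Δₒ = -752 kJ/mol, but forming 2 extra pairs costs 2P = 662 kJ/mol, so E(LS) = -752 + 662 = -90 kJ/mol.
E(LS) − E(HS) = -90 − (0) = -90 kJ/mol.

-90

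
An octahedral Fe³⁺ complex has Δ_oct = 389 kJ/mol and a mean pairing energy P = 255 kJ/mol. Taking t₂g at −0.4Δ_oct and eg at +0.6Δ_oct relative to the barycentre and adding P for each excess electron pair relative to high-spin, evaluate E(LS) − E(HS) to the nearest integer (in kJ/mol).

-268

Fe is in group 8, so Fe³⁺ is d⁵ (8 − 3 = 5).
High-spin: t₂g³ eg², CFSE = 0.0Δ_oct = 0 kJ/mol.
For low-spin the configuration is t₂g⁵ eg⁰: orbital energy -2.0 × 389 = -778 kJ/mol, and 2 additional pairs relative to high-spin add 510 kJ/mol, giving -268 kJ/mol.
The difference is -268 − (0) = -268 kJ/mol, so low-spin lies lower.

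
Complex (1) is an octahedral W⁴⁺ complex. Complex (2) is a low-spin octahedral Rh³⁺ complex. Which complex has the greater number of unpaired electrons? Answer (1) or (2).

(1)

(1): W is in group 6, so W⁴⁺ is d² (6 − 4 = 2); t₂g² eg⁰ → 2 unpaired.
(2): Group 9 minus oxidation state +3 gives a d⁶ configuration for Rh³⁺; t₂g⁶ eg⁰ → 0 unpaired.
So (1) has more unpaired electrons.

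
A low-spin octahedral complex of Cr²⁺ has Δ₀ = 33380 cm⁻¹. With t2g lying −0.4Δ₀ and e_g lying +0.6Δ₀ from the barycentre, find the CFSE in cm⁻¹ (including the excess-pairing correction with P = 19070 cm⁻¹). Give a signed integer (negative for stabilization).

-34338

Cr is in group 6, so Cr²⁺ is d⁴ (6 − 2 = 4).
The d⁴ electrons fill as t2g^4 e_g^0.
CFSE(orbital) = 4×(-0.4Δ₀) + 0×(0.6Δ₀) = -1.6Δ₀; with Δ₀ = 33380 cm⁻¹ that is -53408 cm⁻¹.
High-spin d⁴ would be t2g^3 e_g^1 with 0 pairs; low-spin has 1, so 1 excess pair costs +1P = +19070 cm⁻¹.
Combining: -53408 + 19070 = -34338 cm⁻¹.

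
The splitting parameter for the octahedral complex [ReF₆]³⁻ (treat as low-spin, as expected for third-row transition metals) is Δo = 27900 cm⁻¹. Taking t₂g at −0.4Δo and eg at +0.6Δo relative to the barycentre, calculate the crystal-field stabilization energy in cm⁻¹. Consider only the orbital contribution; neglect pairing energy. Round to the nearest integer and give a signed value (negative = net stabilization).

-44640

Each F⁻ contributes -1; 6 × (-1) = -6. With overall charge -3, Re is in the +3 oxidation state.
Re³⁺: group 7, so d-count = 7 − 3 = 4.
The d⁴ electrons fill as t₂g⁴ eg⁰.
The orbital stabilization is -1.6Δo = -1.6 × 27900 = -44640 cm⁻¹.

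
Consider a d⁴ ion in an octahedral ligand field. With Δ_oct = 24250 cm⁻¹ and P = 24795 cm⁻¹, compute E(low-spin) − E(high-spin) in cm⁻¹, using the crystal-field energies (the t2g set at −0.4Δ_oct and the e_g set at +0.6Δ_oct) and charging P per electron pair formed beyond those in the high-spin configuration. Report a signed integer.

545

High-spin d⁴ fills as t2g^3 e_g^1 with CFSE 3(−0.4) + 1(+0.6) = -0.6Δ_oct = -14550 cm⁻¹.
Low-spin t2g^4 e_g^0 gives -1.6Δ_oct = -38800 cm⁻¹, but forming 1 extra pair costs 1P = 24795 cm⁻¹, so E(LS) = -38800 + 24795 = -14005 cm⁻¹.
Thus E(LS) − E(HS) = 545 cm⁻¹.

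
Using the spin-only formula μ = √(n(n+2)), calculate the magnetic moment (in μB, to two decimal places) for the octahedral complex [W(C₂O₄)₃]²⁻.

Each C₂O₄²⁻ contributes -2; 3 × (-2) = -6. With overall charge -2, W is in the +4 oxidation state.
W is in group 6, so W⁴⁺ is d² (6 − 4 = 2).
Configuration: t2g^2 e_g^0 → 2 unpaired electrons.
μ(spin-only) = √[2(2+2)] = √8 ≈ 2.83 μB.

2.83 μB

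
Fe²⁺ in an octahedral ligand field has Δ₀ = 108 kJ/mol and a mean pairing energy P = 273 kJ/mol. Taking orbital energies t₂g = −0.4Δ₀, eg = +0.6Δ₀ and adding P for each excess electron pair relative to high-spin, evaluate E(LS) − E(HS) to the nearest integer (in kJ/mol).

330

Fe is in group 8, so Fe²⁺ is d⁶ (8 − 2 = 6).
In the high-spin limit (t₂g⁴ eg²) the orbital term is -0.4Δ₀ = -43 kJ/mol, with no excess pairing.
For low-spin the configuration is t₂g⁶ eg⁰: orbital energy -2.4 × 108 = -259 kJ/mol, and 2 additional pairs relative to high-spin add 546 kJ/mol, giving 287 kJ/mol.
Thus E(LS) − E(HS) = 330 kJ/mol.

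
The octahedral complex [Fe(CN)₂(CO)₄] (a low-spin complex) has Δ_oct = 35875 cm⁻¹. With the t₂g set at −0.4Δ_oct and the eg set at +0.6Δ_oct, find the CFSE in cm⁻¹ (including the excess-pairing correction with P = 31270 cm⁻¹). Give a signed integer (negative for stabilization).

Ligand charges: 2×(-1) from CN⁻ and 4×(+0) from CO sum to -2; with overall charge +0, Fe is +2.
Fe is in group 8, so Fe²⁺ is d⁶ (8 − 2 = 6).
Configuration: t₂g⁶ eg⁰.
The orbital stabilization is -2.4Δ_oct = -2.4 × 35875 = -86100 cm⁻¹.
High-spin d⁶ would be t₂g⁴ eg² with 1 pair; low-spin has 3, so 2 excess pairs cost +2P = +62540 cm⁻¹.
Net CFSE = -86100 + 62540 = -23560 cm⁻¹.

-23560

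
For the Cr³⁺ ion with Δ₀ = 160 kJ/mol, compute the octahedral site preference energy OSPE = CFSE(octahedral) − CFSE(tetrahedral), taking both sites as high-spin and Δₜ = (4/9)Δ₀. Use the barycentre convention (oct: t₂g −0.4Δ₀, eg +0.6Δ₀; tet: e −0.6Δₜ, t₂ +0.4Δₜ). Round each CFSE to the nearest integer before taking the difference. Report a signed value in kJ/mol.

Cr is in group 6, so Cr³⁺ is d³ (6 − 3 = 3).
Octahedral (high-spin): t₂g³ eg⁰, CFSE = 3(−0.4) + 0(+0.6) = -1.2Δ₀ = -1.2 × 160 = -192 kJ/mol.
Tetrahedral e² t₂¹ gives -0.8Δₜ = -0.8 × (4/9) × 160 = -57 kJ/mol.
Subtracting, OSPE = -192 − (-57) = -135 kJ/mol.

-135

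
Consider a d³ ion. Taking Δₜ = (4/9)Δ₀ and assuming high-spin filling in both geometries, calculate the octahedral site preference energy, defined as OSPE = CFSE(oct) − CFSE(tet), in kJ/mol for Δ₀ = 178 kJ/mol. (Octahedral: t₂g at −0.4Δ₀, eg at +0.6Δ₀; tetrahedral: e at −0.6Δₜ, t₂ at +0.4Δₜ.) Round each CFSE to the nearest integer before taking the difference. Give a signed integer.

Octahedral (high-spin): t2g^3 e_g^0, CFSE = 3(−0.4) + 0(+0.6) = -1.2Δ₀ = -1.2 × 178 = -214 kJ/mol.
In a tetrahedral site the filling is e^2 t2^1: CFSE(tet) = -0.8Δₜ = -0.8 × (4/9)(178) = -63 kJ/mol.
OSPE = CFSE(oct) − CFSE(tet) = -214 − (-63) = -151 kJ/mol.

-151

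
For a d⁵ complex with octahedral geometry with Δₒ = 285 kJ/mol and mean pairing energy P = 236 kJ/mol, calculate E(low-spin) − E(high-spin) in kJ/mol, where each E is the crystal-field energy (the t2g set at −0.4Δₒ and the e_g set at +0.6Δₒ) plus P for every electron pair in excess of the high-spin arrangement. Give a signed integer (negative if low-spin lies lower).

High-spin d⁵ fills as t2g^3 e_g^2 with CFSE 3(−0.4) + 2(+0.6) = 0.0Δₒ = 0 kJ/mol.
Low-spin t2g^5 e_g^0 gives -2.0Δₒ = -570 kJ/mol, but forming 2 extra pairs costs 2P = 472 kJ/mol, so E(LS) = -570 + 472 = -98 kJ/mol.
E(LS) − E(HS) = -98 − (0) = -98 kJ/mol.

-98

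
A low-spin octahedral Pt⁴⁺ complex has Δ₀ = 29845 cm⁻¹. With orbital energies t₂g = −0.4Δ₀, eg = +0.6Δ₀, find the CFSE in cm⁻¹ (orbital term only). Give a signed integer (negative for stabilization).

-71628

Pt sits in group 10; removing 4 electrons leaves Pt⁴⁺ with 10 − 4 = 6 d electrons.
The d⁶ electrons fill as t₂g⁶ eg⁰.
Orbital CFSE = 6(-0.4) + 0(0.6) = -2.4Δ₀ = -2.4 × 29845 = -71628 cm⁻¹.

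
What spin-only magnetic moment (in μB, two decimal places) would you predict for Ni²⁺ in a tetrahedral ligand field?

Ni sits in group 10; removing 2 electrons leaves Ni²⁺ with 10 − 2 = 8 d electrons.
With tetrahedral geometry the complex is necessarily high-spin.
Configuration: e⁴ t₂⁴ → 2 unpaired electrons.
μ(spin-only) = √[2(2+2)] = √8 ≈ 2.83 μB.

2.83 μB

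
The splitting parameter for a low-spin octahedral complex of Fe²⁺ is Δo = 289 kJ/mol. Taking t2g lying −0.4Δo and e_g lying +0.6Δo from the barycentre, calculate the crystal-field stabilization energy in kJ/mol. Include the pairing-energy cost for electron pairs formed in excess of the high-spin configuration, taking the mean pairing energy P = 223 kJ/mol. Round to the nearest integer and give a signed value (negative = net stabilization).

-248

Fe²⁺: group 8, so d-count = 8 − 2 = 6.
The d⁶ electrons fill as t2g^6 e_g^0.
The orbital stabilization is -2.4Δo = -2.4 × 289 = -694 kJ/mol.
Relative to high-spin t2g^4 e_g^2 (1 paired), the low-spin configuration has 2 additional pairs, contributing +2 × 223 = +446 kJ/mol.
Combining: -694 + 446 = -248 kJ/mol.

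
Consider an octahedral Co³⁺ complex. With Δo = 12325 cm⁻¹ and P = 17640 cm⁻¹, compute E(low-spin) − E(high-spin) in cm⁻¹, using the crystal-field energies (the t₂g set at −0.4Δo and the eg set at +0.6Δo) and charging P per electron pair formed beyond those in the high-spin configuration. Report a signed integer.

Co sits in group 9; removing 3 electrons leaves Co³⁺ with 9 − 3 = 6 d electrons.
In the high-spin limit (t₂g⁴ eg²) the orbital term is -0.4Δo = -4930 cm⁻¹, with no excess pairing.
Low-spin t₂g⁶ eg⁰ gives -2.4Δo = -29580 cm⁻¹, but forming 2 extra pairs costs 2P = 35280 cm⁻¹, so E(LS) = -29580 + 35280 = 5700 cm⁻¹.
The difference is 5700 − (-4930) = 10630 cm⁻¹, so high-spin lies lower.

10630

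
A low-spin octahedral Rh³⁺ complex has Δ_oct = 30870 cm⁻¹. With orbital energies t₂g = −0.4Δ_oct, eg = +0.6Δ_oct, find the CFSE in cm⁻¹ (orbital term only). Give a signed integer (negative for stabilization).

Rh is in group 9, so Rh³⁺ is d⁶ (9 − 3 = 6).
Electron filling gives t₂g⁶ eg⁰.
Orbital CFSE = 6(-0.4) + 0(0.6) = -2.4Δ_oct = -2.4 × 30870 = -74088 cm⁻¹.

-74088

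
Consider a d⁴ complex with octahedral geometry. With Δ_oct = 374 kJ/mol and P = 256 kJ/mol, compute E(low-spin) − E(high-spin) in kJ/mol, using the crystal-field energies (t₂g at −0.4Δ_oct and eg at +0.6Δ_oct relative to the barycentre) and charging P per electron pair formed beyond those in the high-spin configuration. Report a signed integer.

-118

High-spin: t₂g³ eg¹, CFSE = -0.6Δ_oct = -224 kJ/mol.
For low-spin the configuration is t₂g⁴ eg⁰: orbital energy -1.6 × 374 = -598 kJ/mol, and 1 additional pair relative to high-spin adds 256 kJ/mol, giving -342 kJ/mol.
E(LS) − E(HS) = -342 − (-224) = -118 kJ/mol.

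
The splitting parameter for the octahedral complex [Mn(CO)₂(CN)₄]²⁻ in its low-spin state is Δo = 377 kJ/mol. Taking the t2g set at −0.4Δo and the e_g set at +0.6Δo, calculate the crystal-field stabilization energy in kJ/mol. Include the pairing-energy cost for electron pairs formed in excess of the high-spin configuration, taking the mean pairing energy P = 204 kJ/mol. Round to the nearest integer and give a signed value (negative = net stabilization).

Ligand charges: 2×(+0) from CO and 4×(-1) from CN⁻ sum to -4; with overall charge -2, Mn is +2.
Mn²⁺: group 7, so d-count = 7 − 2 = 5.
Electron filling gives t2g^5 e_g^0.
CFSE(orbital) = 5×(-0.4Δo) + 0×(0.6Δo) = -2.0Δo; with Δo = 377 kJ/mol that is -754 kJ/mol.
Pairing penalty: 2 pairs vs 0 in the high-spin reference → 2 extra × P = 408 kJ/mol.
Overall CFSE = -754 + 408 = -346 kJ/mol.

-346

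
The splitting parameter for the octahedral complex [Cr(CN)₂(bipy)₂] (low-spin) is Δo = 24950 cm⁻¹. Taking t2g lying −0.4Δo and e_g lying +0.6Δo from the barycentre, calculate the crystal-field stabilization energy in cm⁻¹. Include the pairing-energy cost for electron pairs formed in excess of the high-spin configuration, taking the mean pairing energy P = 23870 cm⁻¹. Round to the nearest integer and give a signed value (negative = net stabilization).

-16050

Ligand charges: 2×(-1) from CN⁻ and 2×(+0) from bipy sum to -2; with overall charge +0, Cr is +2.
Cr is in group 6, so Cr²⁺ is d⁴ (6 − 2 = 4).
The d⁴ electrons fill as t2g^4 e_g^0.
CFSE(orbital) = 4×(-0.4Δo) + 0×(0.6Δo) = -1.6Δo; with Δo = 24950 cm⁻¹ that is -39920 cm⁻¹.
Relative to high-spin t2g^3 e_g^1 (0 paired), the low-spin configuration has 1 additional pair, contributing +1 × 23870 = +23870 cm⁻¹.
Net CFSE = -39920 + 23870 = -16050 cm⁻¹.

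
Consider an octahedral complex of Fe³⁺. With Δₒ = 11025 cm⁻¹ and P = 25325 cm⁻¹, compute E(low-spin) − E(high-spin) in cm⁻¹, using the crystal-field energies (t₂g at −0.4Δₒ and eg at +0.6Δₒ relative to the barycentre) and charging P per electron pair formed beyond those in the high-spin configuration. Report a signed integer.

Group 8 minus oxidation state +3 gives a d⁵ configuration for Fe³⁺.
High-spin d⁵ fills as t₂g³ eg² with CFSE 3(−0.4) + 2(+0.6) = 0.0Δₒ = 0 cm⁻¹.
Low-spin: t₂g⁵ eg⁰, orbital CFSE = -2.0Δₒ = -22050 cm⁻¹; plus 2 excess pairs × P = +50650 cm⁻¹; total 28600 cm⁻¹.
Thus E(LS) − E(HS) = 28600 cm⁻¹.

28600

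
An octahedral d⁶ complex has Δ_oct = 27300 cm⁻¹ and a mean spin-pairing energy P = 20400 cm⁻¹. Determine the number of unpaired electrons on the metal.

Δ_oct > P, so pairing is preferred: the ground state is low-spin.
That gives t₂g⁶ eg⁰.
Unpaired electrons: 0.

0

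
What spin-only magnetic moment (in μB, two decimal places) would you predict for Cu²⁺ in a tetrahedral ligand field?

Group 11 minus oxidation state +2 gives a d⁹ configuration for Cu²⁺.
Tetrahedral splitting is small, so the complex is high-spin.
Configuration: e⁴ t₂⁵ → 1 unpaired electron.
μ(spin-only) = √[1(1+2)] = √3 ≈ 1.73 μB.

1.73 μB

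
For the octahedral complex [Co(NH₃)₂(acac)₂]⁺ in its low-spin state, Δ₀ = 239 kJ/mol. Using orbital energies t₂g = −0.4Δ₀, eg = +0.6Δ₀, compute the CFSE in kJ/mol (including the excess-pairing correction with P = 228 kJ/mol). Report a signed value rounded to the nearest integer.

Ligand charges: 2×(+0) from NH₃ and 2×(-1) from acac⁻ sum to -2; with overall charge +1, Co is +3.
Co is in group 9, so Co³⁺ is d⁶ (9 − 3 = 6).
Electron filling gives t₂g⁶ eg⁰.
The orbital stabilization is -2.4Δ₀ = -2.4 × 239 = -574 kJ/mol.
High-spin d⁶ would be t₂g⁴ eg² with 1 pair; low-spin has 3, so 2 excess pairs cost +2P = +456 kJ/mol.
Combining: -574 + 456 = -118 kJ/mol.

-118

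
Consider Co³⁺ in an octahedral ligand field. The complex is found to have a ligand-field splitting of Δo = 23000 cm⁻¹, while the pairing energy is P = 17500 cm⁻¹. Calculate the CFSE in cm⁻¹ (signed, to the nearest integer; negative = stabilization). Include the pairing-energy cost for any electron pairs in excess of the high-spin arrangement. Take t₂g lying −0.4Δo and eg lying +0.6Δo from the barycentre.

-20200

Co sits in group 9; removing 3 electrons leaves Co³⁺ with 9 − 3 = 6 d electrons.
Δo > P, so pairing is preferred: the ground state is low-spin.
Filling d⁶ accordingly: t₂g⁶ eg⁰.
Orbital CFSE = -2.4Δo = -2.4 × 23000 = -55200 cm⁻¹.
Excess pairs vs high-spin: 3 − 1 = 2; pairing cost = +35000 cm⁻¹.
Net CFSE = -55200 + 35000 = -20200 cm⁻¹.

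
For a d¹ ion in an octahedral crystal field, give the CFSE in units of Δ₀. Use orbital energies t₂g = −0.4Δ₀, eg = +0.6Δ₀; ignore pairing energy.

-0.4 Δ₀

Configuration: t₂g¹ eg⁰.
CFSE = 1(-0.4Δ₀) + 0(0.6Δ₀) = -0.4Δ₀ + 0.0Δ₀ = -0.4Δ₀.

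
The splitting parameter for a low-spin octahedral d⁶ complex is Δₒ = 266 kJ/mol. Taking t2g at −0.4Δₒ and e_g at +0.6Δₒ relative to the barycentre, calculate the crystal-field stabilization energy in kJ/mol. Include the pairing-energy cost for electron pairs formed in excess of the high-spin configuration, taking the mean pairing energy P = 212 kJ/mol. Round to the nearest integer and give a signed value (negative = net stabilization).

Electron filling gives t2g^6 e_g^0.
The orbital stabilization is -2.4Δₒ = -2.4 × 266 = -638 kJ/mol.
Pairing penalty: 3 pairs vs 1 in the high-spin reference → 2 extra × P = 424 kJ/mol.
Combining: -638 + 424 = -214 kJ/mol.

-214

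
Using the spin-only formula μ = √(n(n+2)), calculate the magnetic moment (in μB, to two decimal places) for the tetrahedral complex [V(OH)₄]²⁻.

Each OH⁻ contributes -1; 4 × (-1) = -4. With overall charge -2, V is in the +2 oxidation state.
V is in group 5, so V²⁺ is d³ (5 − 2 = 3).
Tetrahedral splitting is small, so the complex is high-spin.
Configuration: e^2 t2^1 → 3 unpaired electrons.
μ(spin-only) = √[3(3+2)] = √15 ≈ 3.87 μB.

3.87 μB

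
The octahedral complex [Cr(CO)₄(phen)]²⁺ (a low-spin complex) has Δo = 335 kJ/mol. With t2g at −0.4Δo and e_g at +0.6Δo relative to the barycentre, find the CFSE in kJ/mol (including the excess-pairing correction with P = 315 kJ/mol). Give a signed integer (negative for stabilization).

-221

Ligand charges: 4×(+0) from CO and 1×(+0) from phen sum to +0; with overall charge +2, Cr is +2.
Group 6 minus oxidation state +2 gives a d⁴ configuration for Cr²⁺.
Electron filling gives t2g^4 e_g^0.
The orbital stabilization is -1.6Δo = -1.6 × 335 = -536 kJ/mol.
Pairing penalty: 1 pair vs 0 in the high-spin reference → 1 extra × P = 315 kJ/mol.
Combining: -536 + 315 = -221 kJ/mol.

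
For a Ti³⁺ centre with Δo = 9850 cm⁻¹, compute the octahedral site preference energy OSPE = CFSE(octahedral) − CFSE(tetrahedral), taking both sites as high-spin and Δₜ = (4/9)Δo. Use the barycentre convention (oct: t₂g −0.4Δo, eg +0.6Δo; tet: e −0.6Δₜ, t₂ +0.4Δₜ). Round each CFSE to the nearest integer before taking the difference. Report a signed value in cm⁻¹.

Ti³⁺: group 4, so d-count = 4 − 3 = 1.
In an octahedral site d¹ (HS) is t₂g¹ eg⁰, giving CFSE(oct) = -0.4Δo = -3940 cm⁻¹.
Tetrahedral: e¹ t₂⁰, CFSE = 1(−0.6) + 0(+0.4) = -0.6Δₜ = -0.6 × (4/9) × 9850 = -2627 cm⁻¹.
OSPE = -3940 − (-2627) = -1313 cm⁻¹.

-1313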